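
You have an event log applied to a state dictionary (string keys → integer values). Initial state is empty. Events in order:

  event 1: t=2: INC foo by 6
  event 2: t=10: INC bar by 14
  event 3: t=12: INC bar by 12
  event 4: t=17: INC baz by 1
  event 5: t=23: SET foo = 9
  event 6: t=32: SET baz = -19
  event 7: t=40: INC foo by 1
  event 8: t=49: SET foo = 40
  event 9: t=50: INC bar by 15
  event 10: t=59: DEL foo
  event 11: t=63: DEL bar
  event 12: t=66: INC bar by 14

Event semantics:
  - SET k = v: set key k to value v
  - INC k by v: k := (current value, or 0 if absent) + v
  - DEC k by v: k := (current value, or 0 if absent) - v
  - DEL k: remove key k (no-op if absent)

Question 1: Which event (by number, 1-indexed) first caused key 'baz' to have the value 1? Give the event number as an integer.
Answer: 4

Derivation:
Looking for first event where baz becomes 1:
  event 4: baz (absent) -> 1  <-- first match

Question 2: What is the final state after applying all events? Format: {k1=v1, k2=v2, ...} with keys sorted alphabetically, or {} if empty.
  after event 1 (t=2: INC foo by 6): {foo=6}
  after event 2 (t=10: INC bar by 14): {bar=14, foo=6}
  after event 3 (t=12: INC bar by 12): {bar=26, foo=6}
  after event 4 (t=17: INC baz by 1): {bar=26, baz=1, foo=6}
  after event 5 (t=23: SET foo = 9): {bar=26, baz=1, foo=9}
  after event 6 (t=32: SET baz = -19): {bar=26, baz=-19, foo=9}
  after event 7 (t=40: INC foo by 1): {bar=26, baz=-19, foo=10}
  after event 8 (t=49: SET foo = 40): {bar=26, baz=-19, foo=40}
  after event 9 (t=50: INC bar by 15): {bar=41, baz=-19, foo=40}
  after event 10 (t=59: DEL foo): {bar=41, baz=-19}
  after event 11 (t=63: DEL bar): {baz=-19}
  after event 12 (t=66: INC bar by 14): {bar=14, baz=-19}

Answer: {bar=14, baz=-19}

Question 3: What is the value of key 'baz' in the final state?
Answer: -19

Derivation:
Track key 'baz' through all 12 events:
  event 1 (t=2: INC foo by 6): baz unchanged
  event 2 (t=10: INC bar by 14): baz unchanged
  event 3 (t=12: INC bar by 12): baz unchanged
  event 4 (t=17: INC baz by 1): baz (absent) -> 1
  event 5 (t=23: SET foo = 9): baz unchanged
  event 6 (t=32: SET baz = -19): baz 1 -> -19
  event 7 (t=40: INC foo by 1): baz unchanged
  event 8 (t=49: SET foo = 40): baz unchanged
  event 9 (t=50: INC bar by 15): baz unchanged
  event 10 (t=59: DEL foo): baz unchanged
  event 11 (t=63: DEL bar): baz unchanged
  event 12 (t=66: INC bar by 14): baz unchanged
Final: baz = -19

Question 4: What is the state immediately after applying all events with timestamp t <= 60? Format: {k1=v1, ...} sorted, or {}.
Apply events with t <= 60 (10 events):
  after event 1 (t=2: INC foo by 6): {foo=6}
  after event 2 (t=10: INC bar by 14): {bar=14, foo=6}
  after event 3 (t=12: INC bar by 12): {bar=26, foo=6}
  after event 4 (t=17: INC baz by 1): {bar=26, baz=1, foo=6}
  after event 5 (t=23: SET foo = 9): {bar=26, baz=1, foo=9}
  after event 6 (t=32: SET baz = -19): {bar=26, baz=-19, foo=9}
  after event 7 (t=40: INC foo by 1): {bar=26, baz=-19, foo=10}
  after event 8 (t=49: SET foo = 40): {bar=26, baz=-19, foo=40}
  after event 9 (t=50: INC bar by 15): {bar=41, baz=-19, foo=40}
  after event 10 (t=59: DEL foo): {bar=41, baz=-19}

Answer: {bar=41, baz=-19}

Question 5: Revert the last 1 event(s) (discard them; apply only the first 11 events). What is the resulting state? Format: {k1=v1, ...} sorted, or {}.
Answer: {baz=-19}

Derivation:
Keep first 11 events (discard last 1):
  after event 1 (t=2: INC foo by 6): {foo=6}
  after event 2 (t=10: INC bar by 14): {bar=14, foo=6}
  after event 3 (t=12: INC bar by 12): {bar=26, foo=6}
  after event 4 (t=17: INC baz by 1): {bar=26, baz=1, foo=6}
  after event 5 (t=23: SET foo = 9): {bar=26, baz=1, foo=9}
  after event 6 (t=32: SET baz = -19): {bar=26, baz=-19, foo=9}
  after event 7 (t=40: INC foo by 1): {bar=26, baz=-19, foo=10}
  after event 8 (t=49: SET foo = 40): {bar=26, baz=-19, foo=40}
  after event 9 (t=50: INC bar by 15): {bar=41, baz=-19, foo=40}
  after event 10 (t=59: DEL foo): {bar=41, baz=-19}
  after event 11 (t=63: DEL bar): {baz=-19}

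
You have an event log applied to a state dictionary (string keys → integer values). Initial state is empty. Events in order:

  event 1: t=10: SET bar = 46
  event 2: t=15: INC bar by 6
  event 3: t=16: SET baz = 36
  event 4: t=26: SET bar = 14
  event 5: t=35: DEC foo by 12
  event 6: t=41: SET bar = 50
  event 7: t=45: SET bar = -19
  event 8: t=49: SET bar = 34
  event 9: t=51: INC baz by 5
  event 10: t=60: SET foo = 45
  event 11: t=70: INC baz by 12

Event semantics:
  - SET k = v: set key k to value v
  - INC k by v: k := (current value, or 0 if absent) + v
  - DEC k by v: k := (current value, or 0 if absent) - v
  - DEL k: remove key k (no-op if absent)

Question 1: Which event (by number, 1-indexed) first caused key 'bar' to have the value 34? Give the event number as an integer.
Looking for first event where bar becomes 34:
  event 1: bar = 46
  event 2: bar = 52
  event 3: bar = 52
  event 4: bar = 14
  event 5: bar = 14
  event 6: bar = 50
  event 7: bar = -19
  event 8: bar -19 -> 34  <-- first match

Answer: 8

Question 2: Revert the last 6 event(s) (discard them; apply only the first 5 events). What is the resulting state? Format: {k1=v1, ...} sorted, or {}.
Keep first 5 events (discard last 6):
  after event 1 (t=10: SET bar = 46): {bar=46}
  after event 2 (t=15: INC bar by 6): {bar=52}
  after event 3 (t=16: SET baz = 36): {bar=52, baz=36}
  after event 4 (t=26: SET bar = 14): {bar=14, baz=36}
  after event 5 (t=35: DEC foo by 12): {bar=14, baz=36, foo=-12}

Answer: {bar=14, baz=36, foo=-12}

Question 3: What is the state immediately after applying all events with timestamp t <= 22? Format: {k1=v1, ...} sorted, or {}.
Answer: {bar=52, baz=36}

Derivation:
Apply events with t <= 22 (3 events):
  after event 1 (t=10: SET bar = 46): {bar=46}
  after event 2 (t=15: INC bar by 6): {bar=52}
  after event 3 (t=16: SET baz = 36): {bar=52, baz=36}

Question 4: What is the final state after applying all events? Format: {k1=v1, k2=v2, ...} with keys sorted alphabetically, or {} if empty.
  after event 1 (t=10: SET bar = 46): {bar=46}
  after event 2 (t=15: INC bar by 6): {bar=52}
  after event 3 (t=16: SET baz = 36): {bar=52, baz=36}
  after event 4 (t=26: SET bar = 14): {bar=14, baz=36}
  after event 5 (t=35: DEC foo by 12): {bar=14, baz=36, foo=-12}
  after event 6 (t=41: SET bar = 50): {bar=50, baz=36, foo=-12}
  after event 7 (t=45: SET bar = -19): {bar=-19, baz=36, foo=-12}
  after event 8 (t=49: SET bar = 34): {bar=34, baz=36, foo=-12}
  after event 9 (t=51: INC baz by 5): {bar=34, baz=41, foo=-12}
  after event 10 (t=60: SET foo = 45): {bar=34, baz=41, foo=45}
  after event 11 (t=70: INC baz by 12): {bar=34, baz=53, foo=45}

Answer: {bar=34, baz=53, foo=45}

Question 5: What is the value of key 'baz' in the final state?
Track key 'baz' through all 11 events:
  event 1 (t=10: SET bar = 46): baz unchanged
  event 2 (t=15: INC bar by 6): baz unchanged
  event 3 (t=16: SET baz = 36): baz (absent) -> 36
  event 4 (t=26: SET bar = 14): baz unchanged
  event 5 (t=35: DEC foo by 12): baz unchanged
  event 6 (t=41: SET bar = 50): baz unchanged
  event 7 (t=45: SET bar = -19): baz unchanged
  event 8 (t=49: SET bar = 34): baz unchanged
  event 9 (t=51: INC baz by 5): baz 36 -> 41
  event 10 (t=60: SET foo = 45): baz unchanged
  event 11 (t=70: INC baz by 12): baz 41 -> 53
Final: baz = 53

Answer: 53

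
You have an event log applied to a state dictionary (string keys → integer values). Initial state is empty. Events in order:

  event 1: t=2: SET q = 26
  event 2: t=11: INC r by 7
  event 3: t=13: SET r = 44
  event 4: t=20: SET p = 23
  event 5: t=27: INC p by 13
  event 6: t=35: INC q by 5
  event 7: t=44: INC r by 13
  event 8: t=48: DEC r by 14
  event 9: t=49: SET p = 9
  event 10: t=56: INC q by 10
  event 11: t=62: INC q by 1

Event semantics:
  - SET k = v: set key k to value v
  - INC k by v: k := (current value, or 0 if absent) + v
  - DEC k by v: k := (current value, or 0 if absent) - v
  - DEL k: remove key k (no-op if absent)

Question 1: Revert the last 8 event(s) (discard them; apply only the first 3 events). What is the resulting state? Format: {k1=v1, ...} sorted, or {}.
Keep first 3 events (discard last 8):
  after event 1 (t=2: SET q = 26): {q=26}
  after event 2 (t=11: INC r by 7): {q=26, r=7}
  after event 3 (t=13: SET r = 44): {q=26, r=44}

Answer: {q=26, r=44}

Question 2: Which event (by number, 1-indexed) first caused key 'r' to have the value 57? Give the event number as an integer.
Answer: 7

Derivation:
Looking for first event where r becomes 57:
  event 2: r = 7
  event 3: r = 44
  event 4: r = 44
  event 5: r = 44
  event 6: r = 44
  event 7: r 44 -> 57  <-- first match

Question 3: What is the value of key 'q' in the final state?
Answer: 42

Derivation:
Track key 'q' through all 11 events:
  event 1 (t=2: SET q = 26): q (absent) -> 26
  event 2 (t=11: INC r by 7): q unchanged
  event 3 (t=13: SET r = 44): q unchanged
  event 4 (t=20: SET p = 23): q unchanged
  event 5 (t=27: INC p by 13): q unchanged
  event 6 (t=35: INC q by 5): q 26 -> 31
  event 7 (t=44: INC r by 13): q unchanged
  event 8 (t=48: DEC r by 14): q unchanged
  event 9 (t=49: SET p = 9): q unchanged
  event 10 (t=56: INC q by 10): q 31 -> 41
  event 11 (t=62: INC q by 1): q 41 -> 42
Final: q = 42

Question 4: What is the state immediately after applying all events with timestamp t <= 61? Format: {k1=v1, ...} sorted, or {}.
Apply events with t <= 61 (10 events):
  after event 1 (t=2: SET q = 26): {q=26}
  after event 2 (t=11: INC r by 7): {q=26, r=7}
  after event 3 (t=13: SET r = 44): {q=26, r=44}
  after event 4 (t=20: SET p = 23): {p=23, q=26, r=44}
  after event 5 (t=27: INC p by 13): {p=36, q=26, r=44}
  after event 6 (t=35: INC q by 5): {p=36, q=31, r=44}
  after event 7 (t=44: INC r by 13): {p=36, q=31, r=57}
  after event 8 (t=48: DEC r by 14): {p=36, q=31, r=43}
  after event 9 (t=49: SET p = 9): {p=9, q=31, r=43}
  after event 10 (t=56: INC q by 10): {p=9, q=41, r=43}

Answer: {p=9, q=41, r=43}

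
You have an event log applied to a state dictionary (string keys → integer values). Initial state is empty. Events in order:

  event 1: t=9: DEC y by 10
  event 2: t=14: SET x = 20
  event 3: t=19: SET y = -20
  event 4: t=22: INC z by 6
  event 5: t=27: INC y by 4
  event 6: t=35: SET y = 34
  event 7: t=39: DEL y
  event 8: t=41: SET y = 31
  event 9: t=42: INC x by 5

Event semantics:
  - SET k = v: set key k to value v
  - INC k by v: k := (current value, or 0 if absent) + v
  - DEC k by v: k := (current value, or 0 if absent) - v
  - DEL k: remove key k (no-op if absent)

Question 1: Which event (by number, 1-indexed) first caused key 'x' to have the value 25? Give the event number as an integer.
Looking for first event where x becomes 25:
  event 2: x = 20
  event 3: x = 20
  event 4: x = 20
  event 5: x = 20
  event 6: x = 20
  event 7: x = 20
  event 8: x = 20
  event 9: x 20 -> 25  <-- first match

Answer: 9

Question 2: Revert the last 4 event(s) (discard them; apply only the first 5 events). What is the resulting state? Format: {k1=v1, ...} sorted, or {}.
Keep first 5 events (discard last 4):
  after event 1 (t=9: DEC y by 10): {y=-10}
  after event 2 (t=14: SET x = 20): {x=20, y=-10}
  after event 3 (t=19: SET y = -20): {x=20, y=-20}
  after event 4 (t=22: INC z by 6): {x=20, y=-20, z=6}
  after event 5 (t=27: INC y by 4): {x=20, y=-16, z=6}

Answer: {x=20, y=-16, z=6}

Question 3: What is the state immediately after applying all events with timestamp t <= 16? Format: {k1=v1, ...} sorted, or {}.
Answer: {x=20, y=-10}

Derivation:
Apply events with t <= 16 (2 events):
  after event 1 (t=9: DEC y by 10): {y=-10}
  after event 2 (t=14: SET x = 20): {x=20, y=-10}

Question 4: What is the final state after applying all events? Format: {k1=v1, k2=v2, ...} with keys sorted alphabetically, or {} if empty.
Answer: {x=25, y=31, z=6}

Derivation:
  after event 1 (t=9: DEC y by 10): {y=-10}
  after event 2 (t=14: SET x = 20): {x=20, y=-10}
  after event 3 (t=19: SET y = -20): {x=20, y=-20}
  after event 4 (t=22: INC z by 6): {x=20, y=-20, z=6}
  after event 5 (t=27: INC y by 4): {x=20, y=-16, z=6}
  after event 6 (t=35: SET y = 34): {x=20, y=34, z=6}
  after event 7 (t=39: DEL y): {x=20, z=6}
  after event 8 (t=41: SET y = 31): {x=20, y=31, z=6}
  after event 9 (t=42: INC x by 5): {x=25, y=31, z=6}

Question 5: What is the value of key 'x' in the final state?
Track key 'x' through all 9 events:
  event 1 (t=9: DEC y by 10): x unchanged
  event 2 (t=14: SET x = 20): x (absent) -> 20
  event 3 (t=19: SET y = -20): x unchanged
  event 4 (t=22: INC z by 6): x unchanged
  event 5 (t=27: INC y by 4): x unchanged
  event 6 (t=35: SET y = 34): x unchanged
  event 7 (t=39: DEL y): x unchanged
  event 8 (t=41: SET y = 31): x unchanged
  event 9 (t=42: INC x by 5): x 20 -> 25
Final: x = 25

Answer: 25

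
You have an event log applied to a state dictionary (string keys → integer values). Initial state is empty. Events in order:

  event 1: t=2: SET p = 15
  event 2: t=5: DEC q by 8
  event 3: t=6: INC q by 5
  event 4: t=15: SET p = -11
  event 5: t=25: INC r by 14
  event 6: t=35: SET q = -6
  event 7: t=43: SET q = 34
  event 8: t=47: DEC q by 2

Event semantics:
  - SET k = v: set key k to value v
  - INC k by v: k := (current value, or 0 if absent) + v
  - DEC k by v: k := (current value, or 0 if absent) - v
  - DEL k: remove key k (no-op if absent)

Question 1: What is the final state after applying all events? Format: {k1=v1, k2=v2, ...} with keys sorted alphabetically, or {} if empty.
Answer: {p=-11, q=32, r=14}

Derivation:
  after event 1 (t=2: SET p = 15): {p=15}
  after event 2 (t=5: DEC q by 8): {p=15, q=-8}
  after event 3 (t=6: INC q by 5): {p=15, q=-3}
  after event 4 (t=15: SET p = -11): {p=-11, q=-3}
  after event 5 (t=25: INC r by 14): {p=-11, q=-3, r=14}
  after event 6 (t=35: SET q = -6): {p=-11, q=-6, r=14}
  after event 7 (t=43: SET q = 34): {p=-11, q=34, r=14}
  after event 8 (t=47: DEC q by 2): {p=-11, q=32, r=14}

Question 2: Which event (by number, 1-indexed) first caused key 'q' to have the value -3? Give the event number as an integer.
Looking for first event where q becomes -3:
  event 2: q = -8
  event 3: q -8 -> -3  <-- first match

Answer: 3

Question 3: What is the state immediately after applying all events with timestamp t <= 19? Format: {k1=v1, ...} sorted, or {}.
Apply events with t <= 19 (4 events):
  after event 1 (t=2: SET p = 15): {p=15}
  after event 2 (t=5: DEC q by 8): {p=15, q=-8}
  after event 3 (t=6: INC q by 5): {p=15, q=-3}
  after event 4 (t=15: SET p = -11): {p=-11, q=-3}

Answer: {p=-11, q=-3}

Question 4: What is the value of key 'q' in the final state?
Answer: 32

Derivation:
Track key 'q' through all 8 events:
  event 1 (t=2: SET p = 15): q unchanged
  event 2 (t=5: DEC q by 8): q (absent) -> -8
  event 3 (t=6: INC q by 5): q -8 -> -3
  event 4 (t=15: SET p = -11): q unchanged
  event 5 (t=25: INC r by 14): q unchanged
  event 6 (t=35: SET q = -6): q -3 -> -6
  event 7 (t=43: SET q = 34): q -6 -> 34
  event 8 (t=47: DEC q by 2): q 34 -> 32
Final: q = 32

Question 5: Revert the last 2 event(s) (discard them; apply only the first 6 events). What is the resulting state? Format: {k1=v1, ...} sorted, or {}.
Keep first 6 events (discard last 2):
  after event 1 (t=2: SET p = 15): {p=15}
  after event 2 (t=5: DEC q by 8): {p=15, q=-8}
  after event 3 (t=6: INC q by 5): {p=15, q=-3}
  after event 4 (t=15: SET p = -11): {p=-11, q=-3}
  after event 5 (t=25: INC r by 14): {p=-11, q=-3, r=14}
  after event 6 (t=35: SET q = -6): {p=-11, q=-6, r=14}

Answer: {p=-11, q=-6, r=14}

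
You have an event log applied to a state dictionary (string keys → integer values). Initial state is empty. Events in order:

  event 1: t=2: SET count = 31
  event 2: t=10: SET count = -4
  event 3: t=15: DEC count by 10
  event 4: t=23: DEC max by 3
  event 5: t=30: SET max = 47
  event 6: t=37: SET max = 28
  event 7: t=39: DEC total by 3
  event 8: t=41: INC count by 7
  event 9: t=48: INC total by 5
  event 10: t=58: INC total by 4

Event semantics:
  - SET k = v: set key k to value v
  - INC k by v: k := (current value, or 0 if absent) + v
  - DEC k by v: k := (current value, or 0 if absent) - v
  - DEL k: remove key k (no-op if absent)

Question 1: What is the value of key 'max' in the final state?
Track key 'max' through all 10 events:
  event 1 (t=2: SET count = 31): max unchanged
  event 2 (t=10: SET count = -4): max unchanged
  event 3 (t=15: DEC count by 10): max unchanged
  event 4 (t=23: DEC max by 3): max (absent) -> -3
  event 5 (t=30: SET max = 47): max -3 -> 47
  event 6 (t=37: SET max = 28): max 47 -> 28
  event 7 (t=39: DEC total by 3): max unchanged
  event 8 (t=41: INC count by 7): max unchanged
  event 9 (t=48: INC total by 5): max unchanged
  event 10 (t=58: INC total by 4): max unchanged
Final: max = 28

Answer: 28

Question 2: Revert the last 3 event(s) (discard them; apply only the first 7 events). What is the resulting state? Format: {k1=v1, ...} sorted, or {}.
Answer: {count=-14, max=28, total=-3}

Derivation:
Keep first 7 events (discard last 3):
  after event 1 (t=2: SET count = 31): {count=31}
  after event 2 (t=10: SET count = -4): {count=-4}
  after event 3 (t=15: DEC count by 10): {count=-14}
  after event 4 (t=23: DEC max by 3): {count=-14, max=-3}
  after event 5 (t=30: SET max = 47): {count=-14, max=47}
  after event 6 (t=37: SET max = 28): {count=-14, max=28}
  after event 7 (t=39: DEC total by 3): {count=-14, max=28, total=-3}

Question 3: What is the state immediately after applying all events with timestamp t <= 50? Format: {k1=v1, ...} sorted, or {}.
Answer: {count=-7, max=28, total=2}

Derivation:
Apply events with t <= 50 (9 events):
  after event 1 (t=2: SET count = 31): {count=31}
  after event 2 (t=10: SET count = -4): {count=-4}
  after event 3 (t=15: DEC count by 10): {count=-14}
  after event 4 (t=23: DEC max by 3): {count=-14, max=-3}
  after event 5 (t=30: SET max = 47): {count=-14, max=47}
  after event 6 (t=37: SET max = 28): {count=-14, max=28}
  after event 7 (t=39: DEC total by 3): {count=-14, max=28, total=-3}
  after event 8 (t=41: INC count by 7): {count=-7, max=28, total=-3}
  after event 9 (t=48: INC total by 5): {count=-7, max=28, total=2}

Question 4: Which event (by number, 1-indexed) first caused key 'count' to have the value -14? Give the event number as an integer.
Answer: 3

Derivation:
Looking for first event where count becomes -14:
  event 1: count = 31
  event 2: count = -4
  event 3: count -4 -> -14  <-- first match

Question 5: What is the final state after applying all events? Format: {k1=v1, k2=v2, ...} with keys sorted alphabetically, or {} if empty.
  after event 1 (t=2: SET count = 31): {count=31}
  after event 2 (t=10: SET count = -4): {count=-4}
  after event 3 (t=15: DEC count by 10): {count=-14}
  after event 4 (t=23: DEC max by 3): {count=-14, max=-3}
  after event 5 (t=30: SET max = 47): {count=-14, max=47}
  after event 6 (t=37: SET max = 28): {count=-14, max=28}
  after event 7 (t=39: DEC total by 3): {count=-14, max=28, total=-3}
  after event 8 (t=41: INC count by 7): {count=-7, max=28, total=-3}
  after event 9 (t=48: INC total by 5): {count=-7, max=28, total=2}
  after event 10 (t=58: INC total by 4): {count=-7, max=28, total=6}

Answer: {count=-7, max=28, total=6}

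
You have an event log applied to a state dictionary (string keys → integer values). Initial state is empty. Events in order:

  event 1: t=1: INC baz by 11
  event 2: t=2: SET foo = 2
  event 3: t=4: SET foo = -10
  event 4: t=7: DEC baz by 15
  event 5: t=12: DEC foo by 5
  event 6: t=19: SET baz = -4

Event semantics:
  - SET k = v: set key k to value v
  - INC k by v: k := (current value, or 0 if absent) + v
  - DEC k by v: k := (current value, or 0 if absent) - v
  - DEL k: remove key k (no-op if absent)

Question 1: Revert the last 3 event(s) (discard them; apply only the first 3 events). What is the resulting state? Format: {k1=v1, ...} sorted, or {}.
Keep first 3 events (discard last 3):
  after event 1 (t=1: INC baz by 11): {baz=11}
  after event 2 (t=2: SET foo = 2): {baz=11, foo=2}
  after event 3 (t=4: SET foo = -10): {baz=11, foo=-10}

Answer: {baz=11, foo=-10}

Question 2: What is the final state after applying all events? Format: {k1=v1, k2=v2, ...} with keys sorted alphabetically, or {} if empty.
Answer: {baz=-4, foo=-15}

Derivation:
  after event 1 (t=1: INC baz by 11): {baz=11}
  after event 2 (t=2: SET foo = 2): {baz=11, foo=2}
  after event 3 (t=4: SET foo = -10): {baz=11, foo=-10}
  after event 4 (t=7: DEC baz by 15): {baz=-4, foo=-10}
  after event 5 (t=12: DEC foo by 5): {baz=-4, foo=-15}
  after event 6 (t=19: SET baz = -4): {baz=-4, foo=-15}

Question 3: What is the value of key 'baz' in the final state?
Answer: -4

Derivation:
Track key 'baz' through all 6 events:
  event 1 (t=1: INC baz by 11): baz (absent) -> 11
  event 2 (t=2: SET foo = 2): baz unchanged
  event 3 (t=4: SET foo = -10): baz unchanged
  event 4 (t=7: DEC baz by 15): baz 11 -> -4
  event 5 (t=12: DEC foo by 5): baz unchanged
  event 6 (t=19: SET baz = -4): baz -4 -> -4
Final: baz = -4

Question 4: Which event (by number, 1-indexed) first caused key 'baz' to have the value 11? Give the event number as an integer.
Looking for first event where baz becomes 11:
  event 1: baz (absent) -> 11  <-- first match

Answer: 1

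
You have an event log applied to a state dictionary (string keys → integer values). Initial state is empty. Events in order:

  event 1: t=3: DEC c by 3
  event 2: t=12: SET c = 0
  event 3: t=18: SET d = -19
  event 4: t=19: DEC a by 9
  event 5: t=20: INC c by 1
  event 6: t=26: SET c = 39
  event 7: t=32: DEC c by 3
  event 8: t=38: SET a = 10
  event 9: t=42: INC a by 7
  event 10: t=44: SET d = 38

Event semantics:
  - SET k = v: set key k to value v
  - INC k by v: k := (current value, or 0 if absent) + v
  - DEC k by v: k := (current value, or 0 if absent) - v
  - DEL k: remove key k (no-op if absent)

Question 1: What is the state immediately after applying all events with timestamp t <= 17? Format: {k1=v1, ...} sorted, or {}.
Apply events with t <= 17 (2 events):
  after event 1 (t=3: DEC c by 3): {c=-3}
  after event 2 (t=12: SET c = 0): {c=0}

Answer: {c=0}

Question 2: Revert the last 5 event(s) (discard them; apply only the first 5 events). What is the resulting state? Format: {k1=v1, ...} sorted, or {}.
Answer: {a=-9, c=1, d=-19}

Derivation:
Keep first 5 events (discard last 5):
  after event 1 (t=3: DEC c by 3): {c=-3}
  after event 2 (t=12: SET c = 0): {c=0}
  after event 3 (t=18: SET d = -19): {c=0, d=-19}
  after event 4 (t=19: DEC a by 9): {a=-9, c=0, d=-19}
  after event 5 (t=20: INC c by 1): {a=-9, c=1, d=-19}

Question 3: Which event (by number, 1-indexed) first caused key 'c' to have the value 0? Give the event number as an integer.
Looking for first event where c becomes 0:
  event 1: c = -3
  event 2: c -3 -> 0  <-- first match

Answer: 2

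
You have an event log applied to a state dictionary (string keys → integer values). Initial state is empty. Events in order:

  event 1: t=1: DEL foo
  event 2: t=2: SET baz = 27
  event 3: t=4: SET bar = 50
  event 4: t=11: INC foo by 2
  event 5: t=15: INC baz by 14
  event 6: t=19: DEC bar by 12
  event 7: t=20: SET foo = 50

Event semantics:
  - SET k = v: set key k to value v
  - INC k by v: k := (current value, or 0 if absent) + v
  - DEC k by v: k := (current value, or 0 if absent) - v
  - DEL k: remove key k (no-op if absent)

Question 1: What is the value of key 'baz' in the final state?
Track key 'baz' through all 7 events:
  event 1 (t=1: DEL foo): baz unchanged
  event 2 (t=2: SET baz = 27): baz (absent) -> 27
  event 3 (t=4: SET bar = 50): baz unchanged
  event 4 (t=11: INC foo by 2): baz unchanged
  event 5 (t=15: INC baz by 14): baz 27 -> 41
  event 6 (t=19: DEC bar by 12): baz unchanged
  event 7 (t=20: SET foo = 50): baz unchanged
Final: baz = 41

Answer: 41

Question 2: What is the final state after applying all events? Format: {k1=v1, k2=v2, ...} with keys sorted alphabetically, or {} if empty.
Answer: {bar=38, baz=41, foo=50}

Derivation:
  after event 1 (t=1: DEL foo): {}
  after event 2 (t=2: SET baz = 27): {baz=27}
  after event 3 (t=4: SET bar = 50): {bar=50, baz=27}
  after event 4 (t=11: INC foo by 2): {bar=50, baz=27, foo=2}
  after event 5 (t=15: INC baz by 14): {bar=50, baz=41, foo=2}
  after event 6 (t=19: DEC bar by 12): {bar=38, baz=41, foo=2}
  after event 7 (t=20: SET foo = 50): {bar=38, baz=41, foo=50}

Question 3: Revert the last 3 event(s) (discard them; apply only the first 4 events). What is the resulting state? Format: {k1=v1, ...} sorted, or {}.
Answer: {bar=50, baz=27, foo=2}

Derivation:
Keep first 4 events (discard last 3):
  after event 1 (t=1: DEL foo): {}
  after event 2 (t=2: SET baz = 27): {baz=27}
  after event 3 (t=4: SET bar = 50): {bar=50, baz=27}
  after event 4 (t=11: INC foo by 2): {bar=50, baz=27, foo=2}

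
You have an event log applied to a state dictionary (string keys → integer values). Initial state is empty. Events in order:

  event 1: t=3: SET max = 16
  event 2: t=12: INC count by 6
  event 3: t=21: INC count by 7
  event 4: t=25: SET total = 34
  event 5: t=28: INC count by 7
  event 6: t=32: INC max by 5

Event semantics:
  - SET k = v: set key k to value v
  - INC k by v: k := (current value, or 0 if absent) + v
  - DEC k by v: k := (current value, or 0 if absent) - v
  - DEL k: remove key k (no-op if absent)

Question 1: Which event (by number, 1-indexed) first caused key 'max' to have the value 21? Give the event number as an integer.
Answer: 6

Derivation:
Looking for first event where max becomes 21:
  event 1: max = 16
  event 2: max = 16
  event 3: max = 16
  event 4: max = 16
  event 5: max = 16
  event 6: max 16 -> 21  <-- first match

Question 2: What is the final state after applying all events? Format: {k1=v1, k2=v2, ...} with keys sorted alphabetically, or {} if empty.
  after event 1 (t=3: SET max = 16): {max=16}
  after event 2 (t=12: INC count by 6): {count=6, max=16}
  after event 3 (t=21: INC count by 7): {count=13, max=16}
  after event 4 (t=25: SET total = 34): {count=13, max=16, total=34}
  after event 5 (t=28: INC count by 7): {count=20, max=16, total=34}
  after event 6 (t=32: INC max by 5): {count=20, max=21, total=34}

Answer: {count=20, max=21, total=34}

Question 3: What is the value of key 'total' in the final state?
Answer: 34

Derivation:
Track key 'total' through all 6 events:
  event 1 (t=3: SET max = 16): total unchanged
  event 2 (t=12: INC count by 6): total unchanged
  event 3 (t=21: INC count by 7): total unchanged
  event 4 (t=25: SET total = 34): total (absent) -> 34
  event 5 (t=28: INC count by 7): total unchanged
  event 6 (t=32: INC max by 5): total unchanged
Final: total = 34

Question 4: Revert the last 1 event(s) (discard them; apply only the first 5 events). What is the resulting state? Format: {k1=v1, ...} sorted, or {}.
Keep first 5 events (discard last 1):
  after event 1 (t=3: SET max = 16): {max=16}
  after event 2 (t=12: INC count by 6): {count=6, max=16}
  after event 3 (t=21: INC count by 7): {count=13, max=16}
  after event 4 (t=25: SET total = 34): {count=13, max=16, total=34}
  after event 5 (t=28: INC count by 7): {count=20, max=16, total=34}

Answer: {count=20, max=16, total=34}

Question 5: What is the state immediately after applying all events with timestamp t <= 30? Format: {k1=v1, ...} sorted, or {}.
Answer: {count=20, max=16, total=34}

Derivation:
Apply events with t <= 30 (5 events):
  after event 1 (t=3: SET max = 16): {max=16}
  after event 2 (t=12: INC count by 6): {count=6, max=16}
  after event 3 (t=21: INC count by 7): {count=13, max=16}
  after event 4 (t=25: SET total = 34): {count=13, max=16, total=34}
  after event 5 (t=28: INC count by 7): {count=20, max=16, total=34}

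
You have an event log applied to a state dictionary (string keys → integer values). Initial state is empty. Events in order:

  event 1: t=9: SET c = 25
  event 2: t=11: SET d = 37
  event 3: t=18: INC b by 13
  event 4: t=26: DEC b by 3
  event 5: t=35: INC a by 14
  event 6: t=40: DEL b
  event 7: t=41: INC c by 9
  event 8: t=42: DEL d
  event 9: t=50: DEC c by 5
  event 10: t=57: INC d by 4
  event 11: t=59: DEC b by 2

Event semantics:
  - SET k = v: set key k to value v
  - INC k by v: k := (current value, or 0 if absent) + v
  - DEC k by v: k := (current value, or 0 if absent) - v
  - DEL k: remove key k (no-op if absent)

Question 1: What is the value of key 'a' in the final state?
Answer: 14

Derivation:
Track key 'a' through all 11 events:
  event 1 (t=9: SET c = 25): a unchanged
  event 2 (t=11: SET d = 37): a unchanged
  event 3 (t=18: INC b by 13): a unchanged
  event 4 (t=26: DEC b by 3): a unchanged
  event 5 (t=35: INC a by 14): a (absent) -> 14
  event 6 (t=40: DEL b): a unchanged
  event 7 (t=41: INC c by 9): a unchanged
  event 8 (t=42: DEL d): a unchanged
  event 9 (t=50: DEC c by 5): a unchanged
  event 10 (t=57: INC d by 4): a unchanged
  event 11 (t=59: DEC b by 2): a unchanged
Final: a = 14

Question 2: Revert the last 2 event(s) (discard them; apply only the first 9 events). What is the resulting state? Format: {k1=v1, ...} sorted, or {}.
Keep first 9 events (discard last 2):
  after event 1 (t=9: SET c = 25): {c=25}
  after event 2 (t=11: SET d = 37): {c=25, d=37}
  after event 3 (t=18: INC b by 13): {b=13, c=25, d=37}
  after event 4 (t=26: DEC b by 3): {b=10, c=25, d=37}
  after event 5 (t=35: INC a by 14): {a=14, b=10, c=25, d=37}
  after event 6 (t=40: DEL b): {a=14, c=25, d=37}
  after event 7 (t=41: INC c by 9): {a=14, c=34, d=37}
  after event 8 (t=42: DEL d): {a=14, c=34}
  after event 9 (t=50: DEC c by 5): {a=14, c=29}

Answer: {a=14, c=29}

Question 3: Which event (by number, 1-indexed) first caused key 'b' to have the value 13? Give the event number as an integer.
Answer: 3

Derivation:
Looking for first event where b becomes 13:
  event 3: b (absent) -> 13  <-- first match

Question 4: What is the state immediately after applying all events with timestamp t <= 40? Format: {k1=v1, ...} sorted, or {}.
Apply events with t <= 40 (6 events):
  after event 1 (t=9: SET c = 25): {c=25}
  after event 2 (t=11: SET d = 37): {c=25, d=37}
  after event 3 (t=18: INC b by 13): {b=13, c=25, d=37}
  after event 4 (t=26: DEC b by 3): {b=10, c=25, d=37}
  after event 5 (t=35: INC a by 14): {a=14, b=10, c=25, d=37}
  after event 6 (t=40: DEL b): {a=14, c=25, d=37}

Answer: {a=14, c=25, d=37}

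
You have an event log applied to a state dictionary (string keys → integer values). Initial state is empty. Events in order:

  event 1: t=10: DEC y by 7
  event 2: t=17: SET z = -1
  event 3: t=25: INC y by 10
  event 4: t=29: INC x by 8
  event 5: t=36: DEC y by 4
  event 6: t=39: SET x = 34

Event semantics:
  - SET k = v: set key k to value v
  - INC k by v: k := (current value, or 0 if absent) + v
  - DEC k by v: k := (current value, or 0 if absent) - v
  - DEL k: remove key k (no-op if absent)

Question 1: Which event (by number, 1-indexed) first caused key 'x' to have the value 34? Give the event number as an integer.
Looking for first event where x becomes 34:
  event 4: x = 8
  event 5: x = 8
  event 6: x 8 -> 34  <-- first match

Answer: 6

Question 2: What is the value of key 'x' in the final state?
Track key 'x' through all 6 events:
  event 1 (t=10: DEC y by 7): x unchanged
  event 2 (t=17: SET z = -1): x unchanged
  event 3 (t=25: INC y by 10): x unchanged
  event 4 (t=29: INC x by 8): x (absent) -> 8
  event 5 (t=36: DEC y by 4): x unchanged
  event 6 (t=39: SET x = 34): x 8 -> 34
Final: x = 34

Answer: 34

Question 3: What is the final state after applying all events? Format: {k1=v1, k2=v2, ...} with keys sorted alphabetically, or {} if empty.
  after event 1 (t=10: DEC y by 7): {y=-7}
  after event 2 (t=17: SET z = -1): {y=-7, z=-1}
  after event 3 (t=25: INC y by 10): {y=3, z=-1}
  after event 4 (t=29: INC x by 8): {x=8, y=3, z=-1}
  after event 5 (t=36: DEC y by 4): {x=8, y=-1, z=-1}
  after event 6 (t=39: SET x = 34): {x=34, y=-1, z=-1}

Answer: {x=34, y=-1, z=-1}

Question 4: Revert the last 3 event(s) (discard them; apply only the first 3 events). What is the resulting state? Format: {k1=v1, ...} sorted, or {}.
Keep first 3 events (discard last 3):
  after event 1 (t=10: DEC y by 7): {y=-7}
  after event 2 (t=17: SET z = -1): {y=-7, z=-1}
  after event 3 (t=25: INC y by 10): {y=3, z=-1}

Answer: {y=3, z=-1}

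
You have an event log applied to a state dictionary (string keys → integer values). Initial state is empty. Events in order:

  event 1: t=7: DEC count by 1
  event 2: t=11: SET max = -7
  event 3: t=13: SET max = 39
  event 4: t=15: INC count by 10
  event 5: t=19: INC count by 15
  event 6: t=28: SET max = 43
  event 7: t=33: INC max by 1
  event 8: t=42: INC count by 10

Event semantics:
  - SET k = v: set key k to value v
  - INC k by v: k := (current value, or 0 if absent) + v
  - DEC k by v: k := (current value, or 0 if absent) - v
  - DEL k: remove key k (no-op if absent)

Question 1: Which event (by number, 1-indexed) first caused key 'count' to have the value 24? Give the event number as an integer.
Answer: 5

Derivation:
Looking for first event where count becomes 24:
  event 1: count = -1
  event 2: count = -1
  event 3: count = -1
  event 4: count = 9
  event 5: count 9 -> 24  <-- first match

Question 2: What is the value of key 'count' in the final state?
Track key 'count' through all 8 events:
  event 1 (t=7: DEC count by 1): count (absent) -> -1
  event 2 (t=11: SET max = -7): count unchanged
  event 3 (t=13: SET max = 39): count unchanged
  event 4 (t=15: INC count by 10): count -1 -> 9
  event 5 (t=19: INC count by 15): count 9 -> 24
  event 6 (t=28: SET max = 43): count unchanged
  event 7 (t=33: INC max by 1): count unchanged
  event 8 (t=42: INC count by 10): count 24 -> 34
Final: count = 34

Answer: 34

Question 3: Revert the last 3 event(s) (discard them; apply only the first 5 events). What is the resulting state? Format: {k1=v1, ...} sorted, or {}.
Answer: {count=24, max=39}

Derivation:
Keep first 5 events (discard last 3):
  after event 1 (t=7: DEC count by 1): {count=-1}
  after event 2 (t=11: SET max = -7): {count=-1, max=-7}
  after event 3 (t=13: SET max = 39): {count=-1, max=39}
  after event 4 (t=15: INC count by 10): {count=9, max=39}
  after event 5 (t=19: INC count by 15): {count=24, max=39}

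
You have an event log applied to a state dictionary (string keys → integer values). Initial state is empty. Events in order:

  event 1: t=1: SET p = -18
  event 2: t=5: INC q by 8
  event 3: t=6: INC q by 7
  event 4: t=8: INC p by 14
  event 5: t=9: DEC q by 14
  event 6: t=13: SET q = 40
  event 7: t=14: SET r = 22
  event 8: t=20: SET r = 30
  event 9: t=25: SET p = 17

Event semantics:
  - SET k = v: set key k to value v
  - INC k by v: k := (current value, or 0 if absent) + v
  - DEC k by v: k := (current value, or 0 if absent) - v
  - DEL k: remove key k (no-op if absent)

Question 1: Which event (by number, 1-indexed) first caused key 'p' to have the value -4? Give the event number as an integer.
Looking for first event where p becomes -4:
  event 1: p = -18
  event 2: p = -18
  event 3: p = -18
  event 4: p -18 -> -4  <-- first match

Answer: 4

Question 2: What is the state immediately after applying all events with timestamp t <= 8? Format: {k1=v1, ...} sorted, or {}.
Apply events with t <= 8 (4 events):
  after event 1 (t=1: SET p = -18): {p=-18}
  after event 2 (t=5: INC q by 8): {p=-18, q=8}
  after event 3 (t=6: INC q by 7): {p=-18, q=15}
  after event 4 (t=8: INC p by 14): {p=-4, q=15}

Answer: {p=-4, q=15}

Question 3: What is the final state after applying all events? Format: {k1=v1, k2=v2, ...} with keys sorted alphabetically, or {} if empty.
  after event 1 (t=1: SET p = -18): {p=-18}
  after event 2 (t=5: INC q by 8): {p=-18, q=8}
  after event 3 (t=6: INC q by 7): {p=-18, q=15}
  after event 4 (t=8: INC p by 14): {p=-4, q=15}
  after event 5 (t=9: DEC q by 14): {p=-4, q=1}
  after event 6 (t=13: SET q = 40): {p=-4, q=40}
  after event 7 (t=14: SET r = 22): {p=-4, q=40, r=22}
  after event 8 (t=20: SET r = 30): {p=-4, q=40, r=30}
  after event 9 (t=25: SET p = 17): {p=17, q=40, r=30}

Answer: {p=17, q=40, r=30}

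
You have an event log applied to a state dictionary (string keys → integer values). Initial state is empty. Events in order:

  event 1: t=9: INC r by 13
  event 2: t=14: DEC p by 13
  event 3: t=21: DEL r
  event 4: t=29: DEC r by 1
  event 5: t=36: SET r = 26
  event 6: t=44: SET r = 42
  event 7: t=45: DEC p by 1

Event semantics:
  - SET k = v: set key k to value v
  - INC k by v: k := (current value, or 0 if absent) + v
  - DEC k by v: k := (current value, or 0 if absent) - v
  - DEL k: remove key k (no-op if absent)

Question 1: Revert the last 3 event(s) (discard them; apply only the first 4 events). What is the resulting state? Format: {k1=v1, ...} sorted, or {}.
Keep first 4 events (discard last 3):
  after event 1 (t=9: INC r by 13): {r=13}
  after event 2 (t=14: DEC p by 13): {p=-13, r=13}
  after event 3 (t=21: DEL r): {p=-13}
  after event 4 (t=29: DEC r by 1): {p=-13, r=-1}

Answer: {p=-13, r=-1}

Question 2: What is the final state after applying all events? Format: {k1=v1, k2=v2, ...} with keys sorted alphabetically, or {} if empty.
Answer: {p=-14, r=42}

Derivation:
  after event 1 (t=9: INC r by 13): {r=13}
  after event 2 (t=14: DEC p by 13): {p=-13, r=13}
  after event 3 (t=21: DEL r): {p=-13}
  after event 4 (t=29: DEC r by 1): {p=-13, r=-1}
  after event 5 (t=36: SET r = 26): {p=-13, r=26}
  after event 6 (t=44: SET r = 42): {p=-13, r=42}
  after event 7 (t=45: DEC p by 1): {p=-14, r=42}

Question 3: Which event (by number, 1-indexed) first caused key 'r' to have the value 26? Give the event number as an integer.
Answer: 5

Derivation:
Looking for first event where r becomes 26:
  event 1: r = 13
  event 2: r = 13
  event 3: r = (absent)
  event 4: r = -1
  event 5: r -1 -> 26  <-- first match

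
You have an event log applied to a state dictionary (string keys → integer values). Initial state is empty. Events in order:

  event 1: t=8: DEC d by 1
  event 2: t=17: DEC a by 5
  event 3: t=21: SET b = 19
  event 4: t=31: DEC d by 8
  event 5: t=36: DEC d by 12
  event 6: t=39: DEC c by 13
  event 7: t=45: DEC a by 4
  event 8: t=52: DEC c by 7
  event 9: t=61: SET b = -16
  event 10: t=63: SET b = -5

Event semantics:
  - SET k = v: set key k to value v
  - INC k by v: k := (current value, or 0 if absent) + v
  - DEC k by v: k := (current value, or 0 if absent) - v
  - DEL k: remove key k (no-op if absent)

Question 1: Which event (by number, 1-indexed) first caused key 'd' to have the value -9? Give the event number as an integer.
Looking for first event where d becomes -9:
  event 1: d = -1
  event 2: d = -1
  event 3: d = -1
  event 4: d -1 -> -9  <-- first match

Answer: 4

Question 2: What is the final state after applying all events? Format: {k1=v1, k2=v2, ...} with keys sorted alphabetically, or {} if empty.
  after event 1 (t=8: DEC d by 1): {d=-1}
  after event 2 (t=17: DEC a by 5): {a=-5, d=-1}
  after event 3 (t=21: SET b = 19): {a=-5, b=19, d=-1}
  after event 4 (t=31: DEC d by 8): {a=-5, b=19, d=-9}
  after event 5 (t=36: DEC d by 12): {a=-5, b=19, d=-21}
  after event 6 (t=39: DEC c by 13): {a=-5, b=19, c=-13, d=-21}
  after event 7 (t=45: DEC a by 4): {a=-9, b=19, c=-13, d=-21}
  after event 8 (t=52: DEC c by 7): {a=-9, b=19, c=-20, d=-21}
  after event 9 (t=61: SET b = -16): {a=-9, b=-16, c=-20, d=-21}
  after event 10 (t=63: SET b = -5): {a=-9, b=-5, c=-20, d=-21}

Answer: {a=-9, b=-5, c=-20, d=-21}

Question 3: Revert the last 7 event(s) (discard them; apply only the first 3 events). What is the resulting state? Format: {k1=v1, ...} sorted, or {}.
Keep first 3 events (discard last 7):
  after event 1 (t=8: DEC d by 1): {d=-1}
  after event 2 (t=17: DEC a by 5): {a=-5, d=-1}
  after event 3 (t=21: SET b = 19): {a=-5, b=19, d=-1}

Answer: {a=-5, b=19, d=-1}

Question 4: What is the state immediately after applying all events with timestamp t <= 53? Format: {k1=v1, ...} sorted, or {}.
Answer: {a=-9, b=19, c=-20, d=-21}

Derivation:
Apply events with t <= 53 (8 events):
  after event 1 (t=8: DEC d by 1): {d=-1}
  after event 2 (t=17: DEC a by 5): {a=-5, d=-1}
  after event 3 (t=21: SET b = 19): {a=-5, b=19, d=-1}
  after event 4 (t=31: DEC d by 8): {a=-5, b=19, d=-9}
  after event 5 (t=36: DEC d by 12): {a=-5, b=19, d=-21}
  after event 6 (t=39: DEC c by 13): {a=-5, b=19, c=-13, d=-21}
  after event 7 (t=45: DEC a by 4): {a=-9, b=19, c=-13, d=-21}
  after event 8 (t=52: DEC c by 7): {a=-9, b=19, c=-20, d=-21}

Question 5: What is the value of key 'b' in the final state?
Track key 'b' through all 10 events:
  event 1 (t=8: DEC d by 1): b unchanged
  event 2 (t=17: DEC a by 5): b unchanged
  event 3 (t=21: SET b = 19): b (absent) -> 19
  event 4 (t=31: DEC d by 8): b unchanged
  event 5 (t=36: DEC d by 12): b unchanged
  event 6 (t=39: DEC c by 13): b unchanged
  event 7 (t=45: DEC a by 4): b unchanged
  event 8 (t=52: DEC c by 7): b unchanged
  event 9 (t=61: SET b = -16): b 19 -> -16
  event 10 (t=63: SET b = -5): b -16 -> -5
Final: b = -5

Answer: -5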